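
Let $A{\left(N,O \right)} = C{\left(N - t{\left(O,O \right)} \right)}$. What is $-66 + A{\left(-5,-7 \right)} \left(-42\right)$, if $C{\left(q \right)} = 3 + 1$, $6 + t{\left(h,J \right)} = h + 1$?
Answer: $-234$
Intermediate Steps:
$t{\left(h,J \right)} = -5 + h$ ($t{\left(h,J \right)} = -6 + \left(h + 1\right) = -6 + \left(1 + h\right) = -5 + h$)
$C{\left(q \right)} = 4$
$A{\left(N,O \right)} = 4$
$-66 + A{\left(-5,-7 \right)} \left(-42\right) = -66 + 4 \left(-42\right) = -66 - 168 = -234$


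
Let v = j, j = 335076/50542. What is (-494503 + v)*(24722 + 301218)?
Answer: -4073082409583500/25271 ≈ -1.6118e+11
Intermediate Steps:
j = 167538/25271 (j = 335076*(1/50542) = 167538/25271 ≈ 6.6297)
v = 167538/25271 ≈ 6.6297
(-494503 + v)*(24722 + 301218) = (-494503 + 167538/25271)*(24722 + 301218) = -12496417775/25271*325940 = -4073082409583500/25271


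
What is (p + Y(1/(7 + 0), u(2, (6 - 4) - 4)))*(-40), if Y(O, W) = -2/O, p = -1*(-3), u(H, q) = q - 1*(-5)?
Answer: 440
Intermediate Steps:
u(H, q) = 5 + q (u(H, q) = q + 5 = 5 + q)
p = 3
(p + Y(1/(7 + 0), u(2, (6 - 4) - 4)))*(-40) = (3 - 2/(1/(7 + 0)))*(-40) = (3 - 2/(1/7))*(-40) = (3 - 2/1/7)*(-40) = (3 - 2*7)*(-40) = (3 - 14)*(-40) = -11*(-40) = 440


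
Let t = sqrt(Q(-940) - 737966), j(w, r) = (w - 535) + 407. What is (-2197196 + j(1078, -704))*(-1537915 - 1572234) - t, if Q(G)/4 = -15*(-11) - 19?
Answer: 6830652300654 - I*sqrt(737382) ≈ 6.8307e+12 - 858.71*I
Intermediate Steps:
j(w, r) = -128 + w (j(w, r) = (-535 + w) + 407 = -128 + w)
Q(G) = 584 (Q(G) = 4*(-15*(-11) - 19) = 4*(165 - 19) = 4*146 = 584)
t = I*sqrt(737382) (t = sqrt(584 - 737966) = sqrt(-737382) = I*sqrt(737382) ≈ 858.71*I)
(-2197196 + j(1078, -704))*(-1537915 - 1572234) - t = (-2197196 + (-128 + 1078))*(-1537915 - 1572234) - I*sqrt(737382) = (-2197196 + 950)*(-3110149) - I*sqrt(737382) = -2196246*(-3110149) - I*sqrt(737382) = 6830652300654 - I*sqrt(737382)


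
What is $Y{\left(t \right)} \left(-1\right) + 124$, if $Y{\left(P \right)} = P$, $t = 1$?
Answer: $123$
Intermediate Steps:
$Y{\left(t \right)} \left(-1\right) + 124 = 1 \left(-1\right) + 124 = -1 + 124 = 123$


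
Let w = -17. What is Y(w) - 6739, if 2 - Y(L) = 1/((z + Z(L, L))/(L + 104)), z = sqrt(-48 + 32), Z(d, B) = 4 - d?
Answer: -3080636/457 + 348*I/457 ≈ -6741.0 + 0.76149*I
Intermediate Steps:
z = 4*I (z = sqrt(-16) = 4*I ≈ 4.0*I)
Y(L) = 2 - (104 + L)/(4 - L + 4*I) (Y(L) = 2 - 1/((4*I + (4 - L))/(L + 104)) = 2 - 1/((4 - L + 4*I)/(104 + L)) = 2 - (104 + L)/(4 - L + 4*I))
Y(w) - 6739 = (-96 - 3*(-17) + 8*I)/(4 - 1*(-17) + 4*I) - 6739 = (-96 + 51 + 8*I)/(4 + 17 + 4*I) - 6739 = (-45 + 8*I)/(21 + 4*I) - 6739 = ((21 - 4*I)/457)*(-45 + 8*I) - 6739 = (-45 + 8*I)*(21 - 4*I)/457 - 6739 = -6739 + (-45 + 8*I)*(21 - 4*I)/457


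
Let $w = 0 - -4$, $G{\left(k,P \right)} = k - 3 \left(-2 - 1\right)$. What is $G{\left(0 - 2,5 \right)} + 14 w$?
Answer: $63$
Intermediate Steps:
$G{\left(k,P \right)} = 9 + k$ ($G{\left(k,P \right)} = k - 3 \left(-3\right) = k - -9 = k + 9 = 9 + k$)
$w = 4$ ($w = 0 + 4 = 4$)
$G{\left(0 - 2,5 \right)} + 14 w = \left(9 + \left(0 - 2\right)\right) + 14 \cdot 4 = \left(9 - 2\right) + 56 = 7 + 56 = 63$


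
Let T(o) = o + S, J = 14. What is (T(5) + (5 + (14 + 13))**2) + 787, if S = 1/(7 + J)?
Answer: 38137/21 ≈ 1816.0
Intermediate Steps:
S = 1/21 (S = 1/(7 + 14) = 1/21 ≈ 0.047619)
T(o) = 1/21 + o (T(o) = o + 1/21 = 1/21 + o)
(T(5) + (5 + (14 + 13))**2) + 787 = ((1/21 + 5) + (5 + (14 + 13))**2) + 787 = (106/21 + (5 + 27)**2) + 787 = (106/21 + 32**2) + 787 = (106/21 + 1024) + 787 = 21610/21 + 787 = 38137/21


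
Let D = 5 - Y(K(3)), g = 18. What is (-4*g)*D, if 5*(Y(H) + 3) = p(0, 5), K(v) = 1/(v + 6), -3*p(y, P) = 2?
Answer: -2928/5 ≈ -585.60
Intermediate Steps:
p(y, P) = -⅔ (p(y, P) = -⅓*2 = -⅔)
K(v) = 1/(6 + v)
Y(H) = -47/15 (Y(H) = -3 + (⅕)*(-⅔) = -3 - 2/15 = -47/15)
D = 122/15 (D = 5 - 1*(-47/15) = 5 + 47/15 = 122/15 ≈ 8.1333)
(-4*g)*D = -4*18*(122/15) = -72*122/15 = -2928/5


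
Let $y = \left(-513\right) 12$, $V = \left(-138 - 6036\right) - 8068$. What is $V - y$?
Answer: $-8086$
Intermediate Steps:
$V = -14242$ ($V = -6174 - 8068 = -14242$)
$y = -6156$
$V - y = -14242 - -6156 = -14242 + 6156 = -8086$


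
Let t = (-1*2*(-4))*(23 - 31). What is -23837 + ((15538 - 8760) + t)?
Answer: -17123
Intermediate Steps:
t = -64 (t = -2*(-4)*(-8) = 8*(-8) = -64)
-23837 + ((15538 - 8760) + t) = -23837 + ((15538 - 8760) - 64) = -23837 + (6778 - 64) = -23837 + 6714 = -17123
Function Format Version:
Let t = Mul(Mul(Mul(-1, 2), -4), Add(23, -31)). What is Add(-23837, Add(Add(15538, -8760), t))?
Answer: -17123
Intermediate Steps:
t = -64 (t = Mul(Mul(-2, -4), -8) = Mul(8, -8) = -64)
Add(-23837, Add(Add(15538, -8760), t)) = Add(-23837, Add(Add(15538, -8760), -64)) = Add(-23837, Add(6778, -64)) = Add(-23837, 6714) = -17123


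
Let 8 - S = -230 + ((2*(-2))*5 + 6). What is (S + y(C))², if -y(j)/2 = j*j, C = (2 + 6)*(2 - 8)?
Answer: 18974736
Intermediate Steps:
C = -48 (C = 8*(-6) = -48)
S = 252 (S = 8 - (-230 + ((2*(-2))*5 + 6)) = 8 - (-230 + (-4*5 + 6)) = 8 - (-230 + (-20 + 6)) = 8 - (-230 - 14) = 8 - 1*(-244) = 8 + 244 = 252)
y(j) = -2*j² (y(j) = -2*j*j = -2*j²)
(S + y(C))² = (252 - 2*(-48)²)² = (252 - 2*2304)² = (252 - 4608)² = (-4356)² = 18974736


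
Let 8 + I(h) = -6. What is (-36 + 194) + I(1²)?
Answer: 144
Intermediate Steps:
I(h) = -14 (I(h) = -8 - 6 = -14)
(-36 + 194) + I(1²) = (-36 + 194) - 14 = 158 - 14 = 144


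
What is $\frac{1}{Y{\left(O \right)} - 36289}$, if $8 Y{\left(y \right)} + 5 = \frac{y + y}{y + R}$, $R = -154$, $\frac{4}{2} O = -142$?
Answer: $- \frac{1800}{65321183} \approx -2.7556 \cdot 10^{-5}$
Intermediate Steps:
$O = -71$ ($O = \frac{1}{2} \left(-142\right) = -71$)
$Y{\left(y \right)} = - \frac{5}{8} + \frac{y}{4 \left(-154 + y\right)}$ ($Y{\left(y \right)} = - \frac{5}{8} + \frac{\left(y + y\right) \frac{1}{y - 154}}{8} = - \frac{5}{8} + \frac{2 y \frac{1}{-154 + y}}{8} = - \frac{5}{8} + \frac{y}{4 \left(-154 + y\right)}$)
$\frac{1}{Y{\left(O \right)} - 36289} = \frac{1}{\frac{770 - -213}{8 \left(-154 - 71\right)} - 36289} = \frac{1}{\frac{770 + 213}{8 \left(-225\right)} - 36289} = \frac{1}{\frac{1}{8} \left(- \frac{1}{225}\right) 983 - 36289} = \frac{1}{- \frac{983}{1800} - 36289} = \frac{1}{- \frac{65321183}{1800}} = - \frac{1800}{65321183}$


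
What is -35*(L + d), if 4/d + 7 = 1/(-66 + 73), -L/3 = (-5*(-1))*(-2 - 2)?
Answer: -24955/12 ≈ -2079.6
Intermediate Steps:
L = 60 (L = -3*(-5*(-1))*(-2 - 2) = -15*(-4) = -3*(-20) = 60)
d = -7/12 (d = 4/(-7 + 1/(-66 + 73)) = 4/(-7 + 1/7) = 4/(-48/7) = 4*(-7/48) = -7/12 ≈ -0.58333)
-35*(L + d) = -35*(60 - 7/12) = -35*713/12 = -24955/12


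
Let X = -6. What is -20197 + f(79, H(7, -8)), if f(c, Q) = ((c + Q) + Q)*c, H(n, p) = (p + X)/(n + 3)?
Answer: -70886/5 ≈ -14177.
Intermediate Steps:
H(n, p) = (-6 + p)/(3 + n) (H(n, p) = (p - 6)/(n + 3) = (-6 + p)/(3 + n))
f(c, Q) = c*(c + 2*Q) (f(c, Q) = ((Q + c) + Q)*c = (c + 2*Q)*c = c*(c + 2*Q))
-20197 + f(79, H(7, -8)) = -20197 + 79*(79 + 2*((-6 - 8)/(3 + 7))) = -20197 + 79*(79 + 2*(-14/10)) = -20197 + 79*(79 + 2*((1/10)*(-14))) = -20197 + 79*(79 + 2*(-7/5)) = -20197 + 79*(79 - 14/5) = -20197 + 79*(381/5) = -20197 + 30099/5 = -70886/5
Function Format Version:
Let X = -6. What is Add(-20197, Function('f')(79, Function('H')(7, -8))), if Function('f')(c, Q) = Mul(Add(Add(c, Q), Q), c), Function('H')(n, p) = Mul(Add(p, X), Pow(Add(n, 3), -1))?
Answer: Rational(-70886, 5) ≈ -14177.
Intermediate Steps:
Function('H')(n, p) = Mul(Pow(Add(3, n), -1), Add(-6, p)) (Function('H')(n, p) = Mul(Add(p, -6), Pow(Add(n, 3), -1)) = Mul(Add(-6, p), Pow(Add(3, n), -1)) = Mul(Pow(Add(3, n), -1), Add(-6, p)))
Function('f')(c, Q) = Mul(c, Add(c, Mul(2, Q))) (Function('f')(c, Q) = Mul(Add(Add(Q, c), Q), c) = Mul(Add(c, Mul(2, Q)), c) = Mul(c, Add(c, Mul(2, Q))))
Add(-20197, Function('f')(79, Function('H')(7, -8))) = Add(-20197, Mul(79, Add(79, Mul(2, Mul(Pow(Add(3, 7), -1), Add(-6, -8)))))) = Add(-20197, Mul(79, Add(79, Mul(2, Mul(Pow(10, -1), -14))))) = Add(-20197, Mul(79, Add(79, Mul(2, Mul(Rational(1, 10), -14))))) = Add(-20197, Mul(79, Add(79, Mul(2, Rational(-7, 5))))) = Add(-20197, Mul(79, Add(79, Rational(-14, 5)))) = Add(-20197, Mul(79, Rational(381, 5))) = Add(-20197, Rational(30099, 5)) = Rational(-70886, 5)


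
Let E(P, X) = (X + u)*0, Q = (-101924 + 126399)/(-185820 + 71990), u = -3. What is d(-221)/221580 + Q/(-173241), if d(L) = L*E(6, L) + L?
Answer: -5373706073/5394521855540 ≈ -0.00099614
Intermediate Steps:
Q = -4895/22766 (Q = 24475/(-113830) = 24475*(-1/113830) = -4895/22766 ≈ -0.21501)
E(P, X) = 0 (E(P, X) = (X - 3)*0 = (-3 + X)*0 = 0)
d(L) = L (d(L) = L*0 + L = 0 + L = L)
d(-221)/221580 + Q/(-173241) = -221/221580 - 4895/22766/(-173241) = -221*1/221580 - 4895/22766*(-1/173241) = -221/221580 + 4895/3944004606 = -5373706073/5394521855540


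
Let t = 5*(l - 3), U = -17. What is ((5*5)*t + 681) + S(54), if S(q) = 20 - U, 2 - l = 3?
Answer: 218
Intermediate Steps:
l = -1 (l = 2 - 1*3 = 2 - 3 = -1)
t = -20 (t = 5*(-1 - 3) = 5*(-4) = -20)
S(q) = 37 (S(q) = 20 - 1*(-17) = 20 + 17 = 37)
((5*5)*t + 681) + S(54) = ((5*5)*(-20) + 681) + 37 = (25*(-20) + 681) + 37 = (-500 + 681) + 37 = 181 + 37 = 218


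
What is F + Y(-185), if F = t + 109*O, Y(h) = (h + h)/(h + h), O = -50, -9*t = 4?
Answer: -49045/9 ≈ -5449.4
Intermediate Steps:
t = -4/9 (t = -⅑*4 = -4/9 ≈ -0.44444)
Y(h) = 1 (Y(h) = (2*h)/((2*h)) = (2*h)*(1/(2*h)) = 1)
F = -49054/9 (F = -4/9 + 109*(-50) = -4/9 - 5450 = -49054/9 ≈ -5450.4)
F + Y(-185) = -49054/9 + 1 = -49045/9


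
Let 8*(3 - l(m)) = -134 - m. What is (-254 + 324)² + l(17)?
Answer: 39375/8 ≈ 4921.9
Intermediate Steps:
l(m) = 79/4 + m/8 (l(m) = 3 - (-134 - m)/8 = 3 + (67/4 + m/8) = 79/4 + m/8)
(-254 + 324)² + l(17) = (-254 + 324)² + (79/4 + (⅛)*17) = 70² + (79/4 + 17/8) = 4900 + 175/8 = 39375/8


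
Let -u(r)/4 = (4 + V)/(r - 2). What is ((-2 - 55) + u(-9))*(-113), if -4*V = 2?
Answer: 69269/11 ≈ 6297.2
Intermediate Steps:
V = -½ (V = -¼*2 = -½ ≈ -0.50000)
u(r) = -14/(-2 + r) (u(r) = -4*(4 - ½)/(r - 2) = -14/(-2 + r))
((-2 - 55) + u(-9))*(-113) = ((-2 - 55) - 14/(-2 - 9))*(-113) = (-57 - 14/(-11))*(-113) = (-57 - 14*(-1/11))*(-113) = (-57 + 14/11)*(-113) = -613/11*(-113) = 69269/11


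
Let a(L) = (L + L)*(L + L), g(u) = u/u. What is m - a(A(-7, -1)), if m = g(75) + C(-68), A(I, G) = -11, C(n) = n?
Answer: -551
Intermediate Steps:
g(u) = 1
a(L) = 4*L² (a(L) = (2*L)*(2*L) = 4*L²)
m = -67 (m = 1 - 68 = -67)
m - a(A(-7, -1)) = -67 - 4*(-11)² = -67 - 4*121 = -67 - 1*484 = -67 - 484 = -551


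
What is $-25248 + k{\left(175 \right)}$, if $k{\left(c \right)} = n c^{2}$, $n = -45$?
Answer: $-1403373$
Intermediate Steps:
$k{\left(c \right)} = - 45 c^{2}$
$-25248 + k{\left(175 \right)} = -25248 - 45 \cdot 175^{2} = -25248 - 1378125 = -1403373$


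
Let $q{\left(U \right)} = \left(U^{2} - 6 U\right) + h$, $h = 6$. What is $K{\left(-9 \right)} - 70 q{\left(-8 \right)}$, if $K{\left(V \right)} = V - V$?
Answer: $-8260$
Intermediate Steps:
$K{\left(V \right)} = 0$
$q{\left(U \right)} = 6 + U^{2} - 6 U$ ($q{\left(U \right)} = \left(U^{2} - 6 U\right) + 6 = 6 + U^{2} - 6 U$)
$K{\left(-9 \right)} - 70 q{\left(-8 \right)} = 0 - 70 \left(6 + \left(-8\right)^{2} - -48\right) = 0 - 70 \left(6 + 64 + 48\right) = 0 - 8260 = -8260$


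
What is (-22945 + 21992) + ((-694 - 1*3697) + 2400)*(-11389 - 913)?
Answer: 24492329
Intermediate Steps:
(-22945 + 21992) + ((-694 - 1*3697) + 2400)*(-11389 - 913) = -953 + ((-694 - 3697) + 2400)*(-12302) = -953 + (-4391 + 2400)*(-12302) = -953 - 1991*(-12302) = -953 + 24493282 = 24492329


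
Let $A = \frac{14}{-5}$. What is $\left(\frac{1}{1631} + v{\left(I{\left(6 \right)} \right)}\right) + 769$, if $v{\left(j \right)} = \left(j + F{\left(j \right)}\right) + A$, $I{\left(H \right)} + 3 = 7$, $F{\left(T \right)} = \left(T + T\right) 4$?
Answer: $\frac{6541946}{8155} \approx 802.2$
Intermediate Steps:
$F{\left(T \right)} = 8 T$ ($F{\left(T \right)} = 2 T 4 = 8 T$)
$I{\left(H \right)} = 4$ ($I{\left(H \right)} = -3 + 7 = 4$)
$A = - \frac{14}{5}$ ($A = 14 \left(- \frac{1}{5}\right) = - \frac{14}{5} \approx -2.8$)
$v{\left(j \right)} = - \frac{14}{5} + 9 j$ ($v{\left(j \right)} = \left(j + 8 j\right) - \frac{14}{5} = 9 j - \frac{14}{5} = - \frac{14}{5} + 9 j$)
$\left(\frac{1}{1631} + v{\left(I{\left(6 \right)} \right)}\right) + 769 = \left(\frac{1}{1631} + \left(- \frac{14}{5} + 9 \cdot 4\right)\right) + 769 = \left(\frac{1}{1631} + \left(- \frac{14}{5} + 36\right)\right) + 769 = \left(\frac{1}{1631} + \frac{166}{5}\right) + 769 = \frac{270751}{8155} + 769 = \frac{6541946}{8155}$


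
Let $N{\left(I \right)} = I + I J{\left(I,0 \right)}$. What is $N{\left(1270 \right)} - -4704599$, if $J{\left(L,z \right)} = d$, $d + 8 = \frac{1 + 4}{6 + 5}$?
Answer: $\frac{51659149}{11} \approx 4.6963 \cdot 10^{6}$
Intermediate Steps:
$d = - \frac{83}{11}$ ($d = -8 + \frac{1 + 4}{6 + 5} = -8 + \frac{5}{11} = - \frac{83}{11} \approx -7.5455$)
$J{\left(L,z \right)} = - \frac{83}{11}$
$N{\left(I \right)} = - \frac{72 I}{11}$ ($N{\left(I \right)} = I + I \left(- \frac{83}{11}\right) = I - \frac{83 I}{11} = - \frac{72 I}{11}$)
$N{\left(1270 \right)} - -4704599 = \left(- \frac{72}{11}\right) 1270 - -4704599 = - \frac{91440}{11} + 4704599 = \frac{51659149}{11}$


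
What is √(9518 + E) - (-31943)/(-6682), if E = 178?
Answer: -31943/6682 + 4*√606 ≈ 93.688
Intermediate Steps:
√(9518 + E) - (-31943)/(-6682) = √(9518 + 178) - (-31943)/(-6682) = √9696 - (-31943)*(-1)/6682 = 4*√606 - 1*31943/6682 = 4*√606 - 31943/6682 = -31943/6682 + 4*√606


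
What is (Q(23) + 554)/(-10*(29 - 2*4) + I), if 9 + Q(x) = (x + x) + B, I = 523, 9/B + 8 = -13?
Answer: 4134/2191 ≈ 1.8868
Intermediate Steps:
B = -3/7 (B = 9/(-8 - 13) = 9/(-21) = 9*(-1/21) = -3/7 ≈ -0.42857)
Q(x) = -66/7 + 2*x (Q(x) = -9 + ((x + x) - 3/7) = -9 + (2*x - 3/7) = -9 + (-3/7 + 2*x) = -66/7 + 2*x)
(Q(23) + 554)/(-10*(29 - 2*4) + I) = ((-66/7 + 2*23) + 554)/(-10*(29 - 2*4) + 523) = ((-66/7 + 46) + 554)/(-10*(29 - 8) + 523) = (256/7 + 554)/(-10*21 + 523) = 4134/(7*(-210 + 523)) = (4134/7)/313 = (4134/7)*(1/313) = 4134/2191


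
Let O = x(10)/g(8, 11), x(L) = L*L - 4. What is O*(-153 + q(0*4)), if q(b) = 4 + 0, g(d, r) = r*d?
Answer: -1788/11 ≈ -162.55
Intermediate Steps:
g(d, r) = d*r
q(b) = 4
x(L) = -4 + L**2 (x(L) = L**2 - 4 = -4 + L**2)
O = 12/11 (O = (-4 + 10**2)/((8*11)) = (-4 + 100)/88 = 96*(1/88) = 12/11 ≈ 1.0909)
O*(-153 + q(0*4)) = 12*(-153 + 4)/11 = (12/11)*(-149) = -1788/11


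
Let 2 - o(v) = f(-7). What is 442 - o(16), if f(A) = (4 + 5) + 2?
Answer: 451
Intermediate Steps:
f(A) = 11 (f(A) = 9 + 2 = 11)
o(v) = -9 (o(v) = 2 - 1*11 = 2 - 11 = -9)
442 - o(16) = 442 - 1*(-9) = 442 + 9 = 451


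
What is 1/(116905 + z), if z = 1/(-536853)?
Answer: 536853/62760799964 ≈ 8.5540e-6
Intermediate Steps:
z = -1/536853 ≈ -1.8627e-6
1/(116905 + z) = 1/(116905 - 1/536853) = 1/(62760799964/536853) = 536853/62760799964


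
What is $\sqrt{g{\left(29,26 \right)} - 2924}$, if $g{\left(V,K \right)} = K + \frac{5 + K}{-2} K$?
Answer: $i \sqrt{3301} \approx 57.454 i$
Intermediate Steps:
$g{\left(V,K \right)} = K + K \left(- \frac{5}{2} - \frac{K}{2}\right)$ ($g{\left(V,K \right)} = K + \left(5 + K\right) \left(- \frac{1}{2}\right) K = K + \left(- \frac{5}{2} - \frac{K}{2}\right) K = K + K \left(- \frac{5}{2} - \frac{K}{2}\right)$)
$\sqrt{g{\left(29,26 \right)} - 2924} = \sqrt{\left(- \frac{1}{2}\right) 26 \left(3 + 26\right) - 2924} = \sqrt{\left(- \frac{1}{2}\right) 26 \cdot 29 - 2924} = \sqrt{-377 - 2924} = \sqrt{-3301} = i \sqrt{3301}$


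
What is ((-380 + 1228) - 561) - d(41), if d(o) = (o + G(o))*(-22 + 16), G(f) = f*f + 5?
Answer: 10649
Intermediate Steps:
G(f) = 5 + f² (G(f) = f² + 5 = 5 + f²)
d(o) = -30 - 6*o - 6*o² (d(o) = (o + (5 + o²))*(-22 + 16) = (5 + o + o²)*(-6) = -30 - 6*o - 6*o²)
((-380 + 1228) - 561) - d(41) = ((-380 + 1228) - 561) - (-30 - 6*41 - 6*41²) = (848 - 561) - (-30 - 246 - 6*1681) = 287 - (-30 - 246 - 10086) = 287 - 1*(-10362) = 287 + 10362 = 10649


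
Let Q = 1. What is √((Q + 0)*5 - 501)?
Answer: 4*I*√31 ≈ 22.271*I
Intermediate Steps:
√((Q + 0)*5 - 501) = √((1 + 0)*5 - 501) = √(1*5 - 501) = √(5 - 501) = √(-496) = 4*I*√31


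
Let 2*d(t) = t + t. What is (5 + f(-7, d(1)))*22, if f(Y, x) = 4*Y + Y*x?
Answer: -660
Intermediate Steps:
d(t) = t (d(t) = (t + t)/2 = (2*t)/2 = t)
(5 + f(-7, d(1)))*22 = (5 - 7*(4 + 1))*22 = (5 - 7*5)*22 = (5 - 35)*22 = -30*22 = -660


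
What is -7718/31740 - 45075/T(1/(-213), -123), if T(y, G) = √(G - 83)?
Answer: -3859/15870 + 45075*I*√206/206 ≈ -0.24316 + 3140.5*I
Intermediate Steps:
T(y, G) = √(-83 + G)
-7718/31740 - 45075/T(1/(-213), -123) = -7718/31740 - 45075/√(-83 - 123) = -7718*1/31740 - 45075*(-I*√206/206) = -3859/15870 - 45075*(-I*√206/206) = -3859/15870 - (-45075)*I*√206/206 = -3859/15870 + 45075*I*√206/206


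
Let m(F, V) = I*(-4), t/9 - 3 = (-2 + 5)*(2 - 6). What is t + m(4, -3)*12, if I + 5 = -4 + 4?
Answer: 159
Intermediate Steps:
t = -81 (t = 27 + 9*((-2 + 5)*(2 - 6)) = 27 + 9*(3*(-4)) = 27 + 9*(-12) = 27 - 108 = -81)
I = -5 (I = -5 + (-4 + 4) = -5 + 0 = -5)
m(F, V) = 20 (m(F, V) = -5*(-4) = 20)
t + m(4, -3)*12 = -81 + 20*12 = -81 + 240 = 159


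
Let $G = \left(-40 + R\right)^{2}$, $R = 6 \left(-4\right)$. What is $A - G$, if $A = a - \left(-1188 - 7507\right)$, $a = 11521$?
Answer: $16120$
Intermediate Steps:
$R = -24$
$A = 20216$ ($A = 11521 - \left(-1188 - 7507\right) = 11521 - -8695 = 11521 + 8695 = 20216$)
$G = 4096$ ($G = \left(-40 - 24\right)^{2} = \left(-64\right)^{2} = 4096$)
$A - G = 20216 - 4096 = 16120$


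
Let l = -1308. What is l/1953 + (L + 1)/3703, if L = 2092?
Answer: -1565/14973 ≈ -0.10452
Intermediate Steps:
l/1953 + (L + 1)/3703 = -1308/1953 + (2092 + 1)/3703 = -1308*1/1953 + 2093*(1/3703) = -436/651 + 13/23 = -1565/14973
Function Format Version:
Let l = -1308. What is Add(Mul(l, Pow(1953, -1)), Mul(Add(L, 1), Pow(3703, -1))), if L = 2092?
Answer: Rational(-1565, 14973) ≈ -0.10452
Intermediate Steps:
Add(Mul(l, Pow(1953, -1)), Mul(Add(L, 1), Pow(3703, -1))) = Add(Mul(-1308, Pow(1953, -1)), Mul(Add(2092, 1), Pow(3703, -1))) = Add(Mul(-1308, Rational(1, 1953)), Mul(2093, Rational(1, 3703))) = Add(Rational(-436, 651), Rational(13, 23)) = Rational(-1565, 14973)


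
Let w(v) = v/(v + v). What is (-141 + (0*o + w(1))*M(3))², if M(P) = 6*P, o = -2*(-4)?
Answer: 17424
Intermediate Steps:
o = 8
w(v) = ½ (w(v) = v/((2*v)) = v*(1/(2*v)) = ½)
(-141 + (0*o + w(1))*M(3))² = (-141 + (0*8 + ½)*(6*3))² = (-141 + (0 + ½)*18)² = (-141 + (½)*18)² = (-141 + 9)² = (-132)² = 17424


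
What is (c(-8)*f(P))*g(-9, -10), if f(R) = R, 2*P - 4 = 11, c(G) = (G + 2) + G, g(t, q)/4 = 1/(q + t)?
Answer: 420/19 ≈ 22.105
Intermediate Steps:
g(t, q) = 4/(q + t)
c(G) = 2 + 2*G (c(G) = (2 + G) + G = 2 + 2*G)
P = 15/2 (P = 2 + (1/2)*11 = 2 + 11/2 = 15/2 ≈ 7.5000)
(c(-8)*f(P))*g(-9, -10) = ((2 + 2*(-8))*(15/2))*(4/(-10 - 9)) = ((2 - 16)*(15/2))*(4/(-19)) = (-14*15/2)*(4*(-1/19)) = -105*(-4/19) = 420/19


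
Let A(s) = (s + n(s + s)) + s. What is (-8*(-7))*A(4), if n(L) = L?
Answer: 896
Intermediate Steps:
A(s) = 4*s (A(s) = (s + (s + s)) + s = (s + 2*s) + s = 3*s + s = 4*s)
(-8*(-7))*A(4) = (-8*(-7))*(4*4) = 56*16 = 896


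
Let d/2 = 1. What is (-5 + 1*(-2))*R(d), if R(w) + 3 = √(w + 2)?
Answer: 7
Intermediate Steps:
d = 2 (d = 2*1 = 2)
R(w) = -3 + √(2 + w) (R(w) = -3 + √(w + 2) = -3 + √(2 + w))
(-5 + 1*(-2))*R(d) = (-5 + 1*(-2))*(-3 + √(2 + 2)) = (-5 - 2)*(-3 + √4) = -7*(-3 + 2) = -7*(-1) = 7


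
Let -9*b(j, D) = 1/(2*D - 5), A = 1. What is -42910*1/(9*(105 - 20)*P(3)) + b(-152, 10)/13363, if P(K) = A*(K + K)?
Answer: -286703182/30668085 ≈ -9.3486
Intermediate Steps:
P(K) = 2*K (P(K) = 1*(K + K) = 1*(2*K) = 2*K)
b(j, D) = -1/(9*(-5 + 2*D)) (b(j, D) = -1/(9*(2*D - 5)) = -1/(9*(-5 + 2*D)))
-42910*1/(9*(105 - 20)*P(3)) + b(-152, 10)/13363 = -42910*1/(54*(105 - 20)) - 1/(-45 + 18*10)/13363 = -42910/(85*(9*6)) - 1/(-45 + 180)*(1/13363) = -42910/(85*54) - 1/135*(1/13363) = -42910/4590 - 1*1/135*(1/13363) = -42910*1/4590 - 1/135*1/13363 = -4291/459 - 1/1804005 = -286703182/30668085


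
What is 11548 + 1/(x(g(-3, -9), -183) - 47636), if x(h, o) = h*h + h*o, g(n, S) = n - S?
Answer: 562364503/48698 ≈ 11548.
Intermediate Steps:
x(h, o) = h² + h*o
11548 + 1/(x(g(-3, -9), -183) - 47636) = 11548 + 1/((-3 - 1*(-9))*((-3 - 1*(-9)) - 183) - 47636) = 11548 + 1/((-3 + 9)*((-3 + 9) - 183) - 47636) = 11548 + 1/(6*(6 - 183) - 47636) = 11548 + 1/(6*(-177) - 47636) = 11548 + 1/(-1062 - 47636) = 11548 + 1/(-48698) = 11548 - 1/48698 = 562364503/48698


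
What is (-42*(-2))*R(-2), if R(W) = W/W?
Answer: 84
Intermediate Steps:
R(W) = 1
(-42*(-2))*R(-2) = -42*(-2)*1 = 84*1 = 84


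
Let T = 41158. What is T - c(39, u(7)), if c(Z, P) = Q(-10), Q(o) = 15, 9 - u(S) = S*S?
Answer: 41143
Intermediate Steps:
u(S) = 9 - S² (u(S) = 9 - S*S = 9 - S²)
c(Z, P) = 15
T - c(39, u(7)) = 41158 - 1*15 = 41158 - 15 = 41143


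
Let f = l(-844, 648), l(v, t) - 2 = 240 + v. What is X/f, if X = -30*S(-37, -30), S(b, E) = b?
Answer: -555/301 ≈ -1.8439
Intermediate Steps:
l(v, t) = 242 + v (l(v, t) = 2 + (240 + v) = 242 + v)
f = -602 (f = 242 - 844 = -602)
X = 1110 (X = -30*(-37) = 1110)
X/f = 1110/(-602) = 1110*(-1/602) = -555/301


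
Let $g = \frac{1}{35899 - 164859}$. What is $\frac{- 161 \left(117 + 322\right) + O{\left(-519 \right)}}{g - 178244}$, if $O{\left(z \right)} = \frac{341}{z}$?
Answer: $\frac{4730606408320}{11929913699079} \approx 0.39653$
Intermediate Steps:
$g = - \frac{1}{128960}$ ($g = \frac{1}{-128960} = - \frac{1}{128960} \approx -7.7543 \cdot 10^{-6}$)
$\frac{- 161 \left(117 + 322\right) + O{\left(-519 \right)}}{g - 178244} = \frac{- 161 \left(117 + 322\right) + \frac{341}{-519}}{- \frac{1}{128960} - 178244} = \frac{\left(-161\right) 439 + 341 \left(- \frac{1}{519}\right)}{- \frac{22986346241}{128960}} = \left(-70679 - \frac{341}{519}\right) \left(- \frac{128960}{22986346241}\right) = \left(- \frac{36682742}{519}\right) \left(- \frac{128960}{22986346241}\right) = \frac{4730606408320}{11929913699079}$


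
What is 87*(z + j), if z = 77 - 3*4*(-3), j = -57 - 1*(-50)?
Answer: 9222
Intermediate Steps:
j = -7 (j = -57 + 50 = -7)
z = 113 (z = 77 - 12*(-3) = 77 + 36 = 113)
87*(z + j) = 87*(113 - 7) = 87*106 = 9222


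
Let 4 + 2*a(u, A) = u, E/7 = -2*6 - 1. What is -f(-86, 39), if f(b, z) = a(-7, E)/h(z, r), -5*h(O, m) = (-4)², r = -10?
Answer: -55/32 ≈ -1.7188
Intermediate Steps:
E = -91 (E = 7*(-2*6 - 1) = 7*(-12 - 1) = 7*(-13) = -91)
h(O, m) = -16/5 (h(O, m) = -⅕*(-4)² = -⅕*16 = -16/5)
a(u, A) = -2 + u/2
f(b, z) = 55/32 (f(b, z) = (-2 + (½)*(-7))/(-16/5) = (-2 - 7/2)*(-5/16) = -11/2*(-5/16) = 55/32)
-f(-86, 39) = -1*55/32 = -55/32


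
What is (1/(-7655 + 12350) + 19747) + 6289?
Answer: 122239021/4695 ≈ 26036.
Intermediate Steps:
(1/(-7655 + 12350) + 19747) + 6289 = (1/4695 + 19747) + 6289 = 92712166/4695 + 6289 = 122239021/4695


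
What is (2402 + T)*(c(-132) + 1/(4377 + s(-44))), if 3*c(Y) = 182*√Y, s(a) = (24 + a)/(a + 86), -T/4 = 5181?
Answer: -384762/91907 - 6669208*I*√33/3 ≈ -4.1864 - 1.2771e+7*I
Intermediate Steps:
T = -20724 (T = -4*5181 = -20724)
s(a) = (24 + a)/(86 + a)
c(Y) = 182*√Y/3 (c(Y) = (182*√Y)/3 = 182*√Y/3)
(2402 + T)*(c(-132) + 1/(4377 + s(-44))) = (2402 - 20724)*(182*√(-132)/3 + 1/(4377 + (24 - 44)/(86 - 44))) = -18322*(182*(2*I*√33)/3 + 1/(4377 - 20/42)) = -18322*(364*I*√33/3 + 1/(4377 + (1/42)*(-20))) = -18322*(364*I*√33/3 + 1/(4377 - 10/21)) = -18322*(364*I*√33/3 + 1/(91907/21)) = -18322*(364*I*√33/3 + 21/91907) = -18322*(21/91907 + 364*I*√33/3) = -384762/91907 - 6669208*I*√33/3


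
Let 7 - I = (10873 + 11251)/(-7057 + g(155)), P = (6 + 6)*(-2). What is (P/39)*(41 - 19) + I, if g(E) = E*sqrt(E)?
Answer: -943449453/299502931 + 1714610*sqrt(155)/23038687 ≈ -2.2235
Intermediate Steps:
P = -24 (P = 12*(-2) = -24)
g(E) = E**(3/2)
I = 7 - 22124/(-7057 + 155*sqrt(155)) (I = 7 - (10873 + 11251)/(-7057 + 155**(3/2)) = 7 - 22124/(-7057 + 155*sqrt(155)) ≈ 11.315)
(P/39)*(41 - 19) + I = (-24/39)*(41 - 19) + (239335343/23038687 + 1714610*sqrt(155)/23038687) = -24*1/39*22 + (239335343/23038687 + 1714610*sqrt(155)/23038687) = -8/13*22 + (239335343/23038687 + 1714610*sqrt(155)/23038687) = -176/13 + (239335343/23038687 + 1714610*sqrt(155)/23038687) = -943449453/299502931 + 1714610*sqrt(155)/23038687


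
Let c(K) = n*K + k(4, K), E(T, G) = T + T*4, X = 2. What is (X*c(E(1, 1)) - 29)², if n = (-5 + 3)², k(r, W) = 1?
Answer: 169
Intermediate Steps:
n = 4 (n = (-2)² = 4)
E(T, G) = 5*T (E(T, G) = T + 4*T = 5*T)
c(K) = 1 + 4*K (c(K) = 4*K + 1 = 1 + 4*K)
(X*c(E(1, 1)) - 29)² = (2*(1 + 4*(5*1)) - 29)² = (2*(1 + 4*5) - 29)² = (2*(1 + 20) - 29)² = (2*21 - 29)² = (42 - 29)² = 13² = 169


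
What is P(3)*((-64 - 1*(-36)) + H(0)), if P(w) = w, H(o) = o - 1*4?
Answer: -96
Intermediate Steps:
H(o) = -4 + o (H(o) = o - 4 = -4 + o)
P(3)*((-64 - 1*(-36)) + H(0)) = 3*((-64 - 1*(-36)) + (-4 + 0)) = 3*((-64 + 36) - 4) = 3*(-28 - 4) = 3*(-32) = -96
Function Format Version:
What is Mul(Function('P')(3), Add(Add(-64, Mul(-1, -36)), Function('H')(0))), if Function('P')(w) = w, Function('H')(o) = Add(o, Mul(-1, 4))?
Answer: -96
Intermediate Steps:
Function('H')(o) = Add(-4, o) (Function('H')(o) = Add(o, -4) = Add(-4, o))
Mul(Function('P')(3), Add(Add(-64, Mul(-1, -36)), Function('H')(0))) = Mul(3, Add(Add(-64, Mul(-1, -36)), Add(-4, 0))) = Mul(3, Add(Add(-64, 36), -4)) = Mul(3, Add(-28, -4)) = Mul(3, -32) = -96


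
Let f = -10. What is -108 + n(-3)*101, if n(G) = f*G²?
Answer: -9198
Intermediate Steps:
n(G) = -10*G²
-108 + n(-3)*101 = -108 - 10*(-3)²*101 = -108 - 10*9*101 = -108 - 90*101 = -108 - 9090 = -9198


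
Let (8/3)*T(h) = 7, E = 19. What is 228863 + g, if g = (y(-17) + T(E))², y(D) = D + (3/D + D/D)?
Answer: 4236446697/18496 ≈ 2.2905e+5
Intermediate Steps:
T(h) = 21/8 (T(h) = (3/8)*7 = 21/8)
y(D) = 1 + D + 3/D (y(D) = D + (3/D + 1) = D + (1 + 3/D) = 1 + D + 3/D)
g = 3396649/18496 (g = ((1 - 17 + 3/(-17)) + 21/8)² = ((1 - 17 + 3*(-1/17)) + 21/8)² = ((1 - 17 - 3/17) + 21/8)² = (-275/17 + 21/8)² = (-1843/136)² = 3396649/18496 ≈ 183.64)
228863 + g = 228863 + 3396649/18496 = 4236446697/18496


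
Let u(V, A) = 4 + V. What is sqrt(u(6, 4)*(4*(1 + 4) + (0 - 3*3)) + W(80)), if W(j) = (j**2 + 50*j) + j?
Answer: sqrt(10590) ≈ 102.91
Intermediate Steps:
W(j) = j**2 + 51*j
sqrt(u(6, 4)*(4*(1 + 4) + (0 - 3*3)) + W(80)) = sqrt((4 + 6)*(4*(1 + 4) + (0 - 3*3)) + 80*(51 + 80)) = sqrt(10*(4*5 + (0 - 9)) + 80*131) = sqrt(10*(20 - 9) + 10480) = sqrt(10*11 + 10480) = sqrt(110 + 10480) = sqrt(10590)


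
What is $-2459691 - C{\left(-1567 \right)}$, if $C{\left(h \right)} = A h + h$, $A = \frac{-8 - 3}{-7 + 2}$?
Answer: $- \frac{12273383}{5} \approx -2.4547 \cdot 10^{6}$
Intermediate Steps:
$A = \frac{11}{5}$ ($A = - \frac{11}{-5} = \left(-11\right) \left(- \frac{1}{5}\right) = \frac{11}{5} \approx 2.2$)
$C{\left(h \right)} = \frac{16 h}{5}$ ($C{\left(h \right)} = \frac{11 h}{5} + h = \frac{16 h}{5}$)
$-2459691 - C{\left(-1567 \right)} = -2459691 - \frac{16}{5} \left(-1567\right) = -2459691 - - \frac{25072}{5} = -2459691 + \frac{25072}{5} = - \frac{12273383}{5}$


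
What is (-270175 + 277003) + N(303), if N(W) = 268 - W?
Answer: 6793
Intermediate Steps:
(-270175 + 277003) + N(303) = (-270175 + 277003) + (268 - 1*303) = 6828 + (268 - 303) = 6828 - 35 = 6793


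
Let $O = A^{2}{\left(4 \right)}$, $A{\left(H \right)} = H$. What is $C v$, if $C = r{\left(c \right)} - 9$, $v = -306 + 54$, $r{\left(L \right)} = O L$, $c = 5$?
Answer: $-17892$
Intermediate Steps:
$O = 16$ ($O = 4^{2} = 16$)
$r{\left(L \right)} = 16 L$
$v = -252$
$C = 71$ ($C = 16 \cdot 5 - 9 = 80 - 9 = 71$)
$C v = 71 \left(-252\right) = -17892$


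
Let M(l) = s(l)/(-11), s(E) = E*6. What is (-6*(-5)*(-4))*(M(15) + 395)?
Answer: -510600/11 ≈ -46418.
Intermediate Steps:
s(E) = 6*E
M(l) = -6*l/11 (M(l) = (6*l)/(-11) = (6*l)*(-1/11) = -6*l/11)
(-6*(-5)*(-4))*(M(15) + 395) = (-6*(-5)*(-4))*(-6/11*15 + 395) = (30*(-4))*(-90/11 + 395) = -120*4255/11 = -510600/11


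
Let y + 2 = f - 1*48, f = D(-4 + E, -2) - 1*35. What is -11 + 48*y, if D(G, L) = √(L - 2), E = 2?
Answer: -4091 + 96*I ≈ -4091.0 + 96.0*I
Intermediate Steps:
D(G, L) = √(-2 + L)
f = -35 + 2*I (f = √(-2 - 2) - 1*35 = √(-4) - 35 = 2*I - 35 = -35 + 2*I ≈ -35.0 + 2.0*I)
y = -85 + 2*I (y = -2 + ((-35 + 2*I) - 1*48) = -2 + ((-35 + 2*I) - 48) = -2 + (-83 + 2*I) = -85 + 2*I ≈ -85.0 + 2.0*I)
-11 + 48*y = -11 + 48*(-85 + 2*I) = -11 + (-4080 + 96*I) = -4091 + 96*I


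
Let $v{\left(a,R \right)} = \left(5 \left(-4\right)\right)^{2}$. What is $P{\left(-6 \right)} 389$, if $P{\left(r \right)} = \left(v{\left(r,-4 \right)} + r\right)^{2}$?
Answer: $60386804$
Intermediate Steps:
$v{\left(a,R \right)} = 400$ ($v{\left(a,R \right)} = \left(-20\right)^{2} = 400$)
$P{\left(r \right)} = \left(400 + r\right)^{2}$
$P{\left(-6 \right)} 389 = \left(400 - 6\right)^{2} \cdot 389 = 394^{2} \cdot 389 = 155236 \cdot 389 = 60386804$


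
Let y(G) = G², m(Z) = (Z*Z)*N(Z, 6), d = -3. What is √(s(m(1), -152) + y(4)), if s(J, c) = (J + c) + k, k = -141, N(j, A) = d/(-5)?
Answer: I*√6910/5 ≈ 16.625*I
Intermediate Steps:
N(j, A) = ⅗ (N(j, A) = -3/(-5) = -3*(-⅕) = ⅗)
m(Z) = 3*Z²/5 (m(Z) = (Z*Z)*(⅗) = Z²*(⅗) = 3*Z²/5)
s(J, c) = -141 + J + c (s(J, c) = (J + c) - 141 = -141 + J + c)
√(s(m(1), -152) + y(4)) = √((-141 + (⅗)*1² - 152) + 4²) = √((-141 + (⅗)*1 - 152) + 16) = √((-141 + ⅗ - 152) + 16) = √(-1462/5 + 16) = √(-1382/5) = I*√6910/5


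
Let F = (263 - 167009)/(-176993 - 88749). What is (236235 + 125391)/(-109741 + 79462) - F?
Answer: -16858019771/1341067003 ≈ -12.571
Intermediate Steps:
F = 83373/132871 (F = -166746/(-265742) = -166746*(-1/265742) = 83373/132871 ≈ 0.62747)
(236235 + 125391)/(-109741 + 79462) - F = (236235 + 125391)/(-109741 + 79462) - 1*83373/132871 = 361626/(-30279) - 83373/132871 = 361626*(-1/30279) - 83373/132871 = -120542/10093 - 83373/132871 = -16858019771/1341067003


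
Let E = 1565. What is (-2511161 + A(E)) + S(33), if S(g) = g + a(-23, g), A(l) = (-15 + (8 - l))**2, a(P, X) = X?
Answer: -39911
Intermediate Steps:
A(l) = (-7 - l)**2
S(g) = 2*g (S(g) = g + g = 2*g)
(-2511161 + A(E)) + S(33) = (-2511161 + (7 + 1565)**2) + 2*33 = (-2511161 + 1572**2) + 66 = (-2511161 + 2471184) + 66 = -39977 + 66 = -39911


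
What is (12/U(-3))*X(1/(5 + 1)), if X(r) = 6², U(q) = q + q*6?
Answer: -144/7 ≈ -20.571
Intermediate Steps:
U(q) = 7*q (U(q) = q + 6*q = 7*q)
X(r) = 36
(12/U(-3))*X(1/(5 + 1)) = (12/(7*(-3)))*36 = (12/(-21))*36 = -1/21*12*36 = -4/7*36 = -144/7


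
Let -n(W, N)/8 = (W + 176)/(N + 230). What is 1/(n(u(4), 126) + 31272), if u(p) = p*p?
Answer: 89/2782824 ≈ 3.1982e-5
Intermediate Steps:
u(p) = p**2
n(W, N) = -8*(176 + W)/(230 + N) (n(W, N) = -8*(W + 176)/(N + 230) = -8*(176 + W)/(230 + N))
1/(n(u(4), 126) + 31272) = 1/(8*(-176 - 1*4**2)/(230 + 126) + 31272) = 1/(8*(-176 - 1*16)/356 + 31272) = 1/(8*(1/356)*(-176 - 16) + 31272) = 1/(8*(1/356)*(-192) + 31272) = 1/(-384/89 + 31272) = 1/(2782824/89) = 89/2782824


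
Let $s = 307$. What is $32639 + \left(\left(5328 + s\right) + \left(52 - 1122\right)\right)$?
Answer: $37204$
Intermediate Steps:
$32639 + \left(\left(5328 + s\right) + \left(52 - 1122\right)\right) = 32639 + \left(\left(5328 + 307\right) + \left(52 - 1122\right)\right) = 32639 + \left(5635 + \left(52 - 1122\right)\right) = 32639 + \left(5635 - 1070\right) = 32639 + 4565 = 37204$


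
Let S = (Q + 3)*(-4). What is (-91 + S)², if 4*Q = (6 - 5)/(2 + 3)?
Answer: 266256/25 ≈ 10650.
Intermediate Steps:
Q = 1/20 (Q = ((6 - 5)/(2 + 3))/4 = (1/5)/4 = (1*(⅕))/4 = (¼)*(⅕) = 1/20 ≈ 0.050000)
S = -61/5 (S = (1/20 + 3)*(-4) = (61/20)*(-4) = -61/5 ≈ -12.200)
(-91 + S)² = (-91 - 61/5)² = (-516/5)² = 266256/25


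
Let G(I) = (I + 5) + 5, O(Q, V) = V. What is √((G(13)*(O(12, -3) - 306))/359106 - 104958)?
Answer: I*√1503898208104270/119702 ≈ 323.97*I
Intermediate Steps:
G(I) = 10 + I (G(I) = (5 + I) + 5 = 10 + I)
√((G(13)*(O(12, -3) - 306))/359106 - 104958) = √(((10 + 13)*(-3 - 306))/359106 - 104958) = √((23*(-309))*(1/359106) - 104958) = √(-7107*1/359106 - 104958) = √(-2369/119702 - 104958) = √(-12563684885/119702) = I*√1503898208104270/119702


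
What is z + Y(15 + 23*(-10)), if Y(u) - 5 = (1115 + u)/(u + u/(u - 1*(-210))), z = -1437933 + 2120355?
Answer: 29344136/43 ≈ 6.8242e+5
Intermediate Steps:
z = 682422
Y(u) = 5 + (1115 + u)/(u + u/(210 + u)) (Y(u) = 5 + (1115 + u)/(u + u/(u - 1*(-210))) = 5 + (1115 + u)/(u + u/(u + 210)) = 5 + (1115 + u)/(u + u/(210 + u)))
z + Y(15 + 23*(-10)) = 682422 + 2*(117075 + 3*(15 + 23*(-10))² + 1190*(15 + 23*(-10)))/((15 + 23*(-10))*(211 + (15 + 23*(-10)))) = 682422 + 2*(117075 + 3*(15 - 230)² + 1190*(15 - 230))/((15 - 230)*(211 + (15 - 230))) = 682422 + 2*(117075 + 3*(-215)² + 1190*(-215))/(-215*(211 - 215)) = 682422 + 2*(-1/215)*(117075 + 3*46225 - 255850)/(-4) = 682422 + 2*(-1/215)*(-¼)*(117075 + 138675 - 255850) = 682422 + 2*(-1/215)*(-¼)*(-100) = 682422 - 10/43 = 29344136/43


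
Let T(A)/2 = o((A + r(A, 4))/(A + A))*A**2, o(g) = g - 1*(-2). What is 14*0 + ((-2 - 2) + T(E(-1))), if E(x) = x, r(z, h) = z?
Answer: 2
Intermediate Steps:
o(g) = 2 + g (o(g) = g + 2 = 2 + g)
T(A) = 6*A**2 (T(A) = 2*((2 + (A + A)/(A + A))*A**2) = 2*((2 + (2*A)/((2*A)))*A**2) = 2*((2 + (2*A)*(1/(2*A)))*A**2) = 2*((2 + 1)*A**2) = 2*(3*A**2) = 6*A**2)
14*0 + ((-2 - 2) + T(E(-1))) = 14*0 + ((-2 - 2) + 6*(-1)**2) = 0 + (-4 + 6*1) = 0 + (-4 + 6) = 0 + 2 = 2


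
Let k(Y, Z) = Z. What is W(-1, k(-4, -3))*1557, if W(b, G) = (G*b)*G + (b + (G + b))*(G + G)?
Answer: 32697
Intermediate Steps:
W(b, G) = b*G² + 2*G*(G + 2*b) (W(b, G) = b*G² + (G + 2*b)*(2*G) = b*G² + 2*G*(G + 2*b))
W(-1, k(-4, -3))*1557 = -3*(2*(-3) + 4*(-1) - 3*(-1))*1557 = -3*(-6 - 4 + 3)*1557 = -3*(-7)*1557 = 21*1557 = 32697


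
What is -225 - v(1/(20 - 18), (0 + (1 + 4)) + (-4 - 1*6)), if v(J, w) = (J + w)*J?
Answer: -891/4 ≈ -222.75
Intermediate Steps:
v(J, w) = J*(J + w)
-225 - v(1/(20 - 18), (0 + (1 + 4)) + (-4 - 1*6)) = -225 - (1/(20 - 18) + ((0 + (1 + 4)) + (-4 - 1*6)))/(20 - 18) = -225 - (1/2 + ((0 + 5) + (-4 - 6)))/2 = -225 - (½ + (5 - 10))/2 = -225 - (½ - 5)/2 = -225 - (-9)/(2*2) = -225 - 1*(-9/4) = -225 + 9/4 = -891/4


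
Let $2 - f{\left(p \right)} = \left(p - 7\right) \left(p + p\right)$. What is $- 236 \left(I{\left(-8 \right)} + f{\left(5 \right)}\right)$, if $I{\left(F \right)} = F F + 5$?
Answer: $-21476$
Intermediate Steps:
$I{\left(F \right)} = 5 + F^{2}$ ($I{\left(F \right)} = F^{2} + 5 = 5 + F^{2}$)
$f{\left(p \right)} = 2 - 2 p \left(-7 + p\right)$ ($f{\left(p \right)} = 2 - \left(p - 7\right) \left(p + p\right) = 2 - \left(-7 + p\right) 2 p = 2 - 2 p \left(-7 + p\right)$)
$- 236 \left(I{\left(-8 \right)} + f{\left(5 \right)}\right) = - 236 \left(\left(5 + \left(-8\right)^{2}\right) + \left(2 - 2 \cdot 5^{2} + 14 \cdot 5\right)\right) = - 236 \left(\left(5 + 64\right) + \left(2 - 50 + 70\right)\right) = - 236 \left(69 + \left(2 - 50 + 70\right)\right) = - 236 \left(69 + 22\right) = \left(-236\right) 91 = -21476$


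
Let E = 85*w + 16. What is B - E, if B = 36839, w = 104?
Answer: 27983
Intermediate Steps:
E = 8856 (E = 85*104 + 16 = 8840 + 16 = 8856)
B - E = 36839 - 1*8856 = 36839 - 8856 = 27983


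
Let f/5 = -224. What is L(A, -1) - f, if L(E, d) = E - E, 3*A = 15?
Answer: 1120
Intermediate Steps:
f = -1120 (f = 5*(-224) = -1120)
A = 5 (A = (⅓)*15 = 5)
L(E, d) = 0
L(A, -1) - f = 0 - 1*(-1120) = 0 + 1120 = 1120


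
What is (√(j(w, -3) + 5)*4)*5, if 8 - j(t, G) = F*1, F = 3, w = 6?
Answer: 20*√10 ≈ 63.246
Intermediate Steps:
j(t, G) = 5 (j(t, G) = 8 - 3 = 5)
(√(j(w, -3) + 5)*4)*5 = (√(5 + 5)*4)*5 = (√10*4)*5 = (4*√10)*5 = 20*√10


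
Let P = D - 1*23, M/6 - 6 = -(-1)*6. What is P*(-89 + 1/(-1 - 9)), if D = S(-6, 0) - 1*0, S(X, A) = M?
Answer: -43659/10 ≈ -4365.9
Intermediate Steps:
M = 72 (M = 36 + 6*(-(-1)*6) = 36 + 6*(-1*(-6)) = 36 + 6*6 = 36 + 36 = 72)
S(X, A) = 72
D = 72 (D = 72 - 1*0 = 72 + 0 = 72)
P = 49 (P = 72 - 1*23 = 72 - 23 = 49)
P*(-89 + 1/(-1 - 9)) = 49*(-89 + 1/(-1 - 9)) = 49*(-89 + 1/(-10)) = 49*(-89 - ⅒) = 49*(-891/10) = -43659/10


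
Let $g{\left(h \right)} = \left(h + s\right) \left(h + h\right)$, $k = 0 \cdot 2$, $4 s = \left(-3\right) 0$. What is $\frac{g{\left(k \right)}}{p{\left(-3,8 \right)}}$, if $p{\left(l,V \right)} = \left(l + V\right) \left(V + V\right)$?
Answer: $0$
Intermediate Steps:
$p{\left(l,V \right)} = 2 V \left(V + l\right)$ ($p{\left(l,V \right)} = \left(V + l\right) 2 V = 2 V \left(V + l\right)$)
$s = 0$ ($s = \frac{\left(-3\right) 0}{4} = \frac{1}{4} \cdot 0 = 0$)
$k = 0$
$g{\left(h \right)} = 2 h^{2}$ ($g{\left(h \right)} = \left(h + 0\right) \left(h + h\right) = h 2 h = 2 h^{2}$)
$\frac{g{\left(k \right)}}{p{\left(-3,8 \right)}} = \frac{2 \cdot 0^{2}}{2 \cdot 8 \left(8 - 3\right)} = \frac{2 \cdot 0}{2 \cdot 8 \cdot 5} = \frac{0}{80} = 0 \cdot \frac{1}{80} = 0$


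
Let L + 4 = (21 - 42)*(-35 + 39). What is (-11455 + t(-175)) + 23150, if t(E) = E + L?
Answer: 11432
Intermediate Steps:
L = -88 (L = -4 + (21 - 42)*(-35 + 39) = -4 - 21*4 = -4 - 84 = -88)
t(E) = -88 + E (t(E) = E - 88 = -88 + E)
(-11455 + t(-175)) + 23150 = (-11455 + (-88 - 175)) + 23150 = (-11455 - 263) + 23150 = -11718 + 23150 = 11432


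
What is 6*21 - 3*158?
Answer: -348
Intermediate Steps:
6*21 - 3*158 = 126 - 474 = -348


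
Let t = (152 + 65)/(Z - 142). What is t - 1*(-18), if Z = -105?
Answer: 4229/247 ≈ 17.121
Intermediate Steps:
t = -217/247 (t = (152 + 65)/(-105 - 142) = 217/(-247) = 217*(-1/247) = -217/247 ≈ -0.87854)
t - 1*(-18) = -217/247 - 1*(-18) = -217/247 + 18 = 4229/247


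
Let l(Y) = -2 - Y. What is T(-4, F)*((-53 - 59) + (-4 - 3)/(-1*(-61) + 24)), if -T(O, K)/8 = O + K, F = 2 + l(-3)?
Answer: -76216/85 ≈ -896.66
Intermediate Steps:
F = 3 (F = 2 + (-2 - 1*(-3)) = 2 + (-2 + 3) = 2 + 1 = 3)
T(O, K) = -8*K - 8*O (T(O, K) = -8*(O + K) = -8*(K + O) = -8*K - 8*O)
T(-4, F)*((-53 - 59) + (-4 - 3)/(-1*(-61) + 24)) = (-8*3 - 8*(-4))*((-53 - 59) + (-4 - 3)/(-1*(-61) + 24)) = (-24 + 32)*(-112 - 7/(61 + 24)) = 8*(-112 - 7/85) = 8*(-9527/85) = -76216/85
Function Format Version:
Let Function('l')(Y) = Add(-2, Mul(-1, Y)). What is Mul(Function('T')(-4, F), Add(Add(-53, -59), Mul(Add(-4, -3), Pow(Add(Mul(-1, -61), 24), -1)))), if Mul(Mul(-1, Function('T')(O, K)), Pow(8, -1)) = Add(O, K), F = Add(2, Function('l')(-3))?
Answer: Rational(-76216, 85) ≈ -896.66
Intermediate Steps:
F = 3 (F = Add(2, Add(-2, Mul(-1, -3))) = Add(2, Add(-2, 3)) = Add(2, 1) = 3)
Function('T')(O, K) = Add(Mul(-8, K), Mul(-8, O)) (Function('T')(O, K) = Mul(-8, Add(O, K)) = Mul(-8, Add(K, O)) = Add(Mul(-8, K), Mul(-8, O)))
Mul(Function('T')(-4, F), Add(Add(-53, -59), Mul(Add(-4, -3), Pow(Add(Mul(-1, -61), 24), -1)))) = Mul(Add(Mul(-8, 3), Mul(-8, -4)), Add(Add(-53, -59), Mul(Add(-4, -3), Pow(Add(Mul(-1, -61), 24), -1)))) = Mul(Add(-24, 32), Add(-112, Mul(-7, Pow(Add(61, 24), -1)))) = Mul(8, Add(-112, Mul(-7, Pow(85, -1)))) = Mul(8, Add(-112, Mul(-7, Rational(1, 85)))) = Mul(8, Add(-112, Rational(-7, 85))) = Mul(8, Rational(-9527, 85)) = Rational(-76216, 85)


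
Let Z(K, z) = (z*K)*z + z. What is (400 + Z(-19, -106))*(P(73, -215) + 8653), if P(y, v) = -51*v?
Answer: -4182361420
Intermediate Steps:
Z(K, z) = z + K*z**2 (Z(K, z) = (K*z)*z + z = K*z**2 + z = z + K*z**2)
(400 + Z(-19, -106))*(P(73, -215) + 8653) = (400 - 106*(1 - 19*(-106)))*(-51*(-215) + 8653) = (400 - 106*(1 + 2014))*(10965 + 8653) = (400 - 106*2015)*19618 = (400 - 213590)*19618 = -213190*19618 = -4182361420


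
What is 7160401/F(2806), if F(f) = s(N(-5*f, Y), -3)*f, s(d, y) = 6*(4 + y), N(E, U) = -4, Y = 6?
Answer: 7160401/16836 ≈ 425.30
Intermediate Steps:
s(d, y) = 24 + 6*y
F(f) = 6*f (F(f) = (24 + 6*(-3))*f = (24 - 18)*f = 6*f)
7160401/F(2806) = 7160401/((6*2806)) = 7160401/16836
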